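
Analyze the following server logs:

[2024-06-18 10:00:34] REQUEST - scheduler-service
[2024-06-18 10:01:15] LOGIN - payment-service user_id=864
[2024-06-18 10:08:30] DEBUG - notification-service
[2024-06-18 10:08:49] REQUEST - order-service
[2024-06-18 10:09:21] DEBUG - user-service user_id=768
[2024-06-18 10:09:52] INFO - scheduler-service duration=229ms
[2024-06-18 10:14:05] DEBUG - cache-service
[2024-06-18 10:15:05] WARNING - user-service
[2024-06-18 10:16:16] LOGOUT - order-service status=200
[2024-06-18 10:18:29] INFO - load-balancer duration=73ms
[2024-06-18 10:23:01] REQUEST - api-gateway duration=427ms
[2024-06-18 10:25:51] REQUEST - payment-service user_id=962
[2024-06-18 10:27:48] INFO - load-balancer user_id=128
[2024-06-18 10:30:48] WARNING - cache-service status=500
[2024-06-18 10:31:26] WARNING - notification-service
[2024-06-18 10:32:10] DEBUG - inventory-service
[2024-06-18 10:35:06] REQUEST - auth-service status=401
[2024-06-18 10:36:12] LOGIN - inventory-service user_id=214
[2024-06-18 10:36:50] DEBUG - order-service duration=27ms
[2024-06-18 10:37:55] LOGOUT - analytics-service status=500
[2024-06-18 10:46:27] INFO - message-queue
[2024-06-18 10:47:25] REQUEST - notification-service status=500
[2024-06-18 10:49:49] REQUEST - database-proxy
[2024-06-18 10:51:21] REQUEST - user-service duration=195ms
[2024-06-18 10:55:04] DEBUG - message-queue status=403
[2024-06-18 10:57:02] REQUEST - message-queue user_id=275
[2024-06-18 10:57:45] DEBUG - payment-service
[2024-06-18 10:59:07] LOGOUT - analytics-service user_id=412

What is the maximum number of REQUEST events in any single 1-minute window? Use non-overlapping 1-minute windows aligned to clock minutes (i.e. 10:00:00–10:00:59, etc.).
1

To find the burst window:

1. Divide the log period into non-overlapping 1-minute windows starting at 10:00
2. Count REQUEST events in each window
3. Find the window with maximum count
4. Maximum events in a window: 1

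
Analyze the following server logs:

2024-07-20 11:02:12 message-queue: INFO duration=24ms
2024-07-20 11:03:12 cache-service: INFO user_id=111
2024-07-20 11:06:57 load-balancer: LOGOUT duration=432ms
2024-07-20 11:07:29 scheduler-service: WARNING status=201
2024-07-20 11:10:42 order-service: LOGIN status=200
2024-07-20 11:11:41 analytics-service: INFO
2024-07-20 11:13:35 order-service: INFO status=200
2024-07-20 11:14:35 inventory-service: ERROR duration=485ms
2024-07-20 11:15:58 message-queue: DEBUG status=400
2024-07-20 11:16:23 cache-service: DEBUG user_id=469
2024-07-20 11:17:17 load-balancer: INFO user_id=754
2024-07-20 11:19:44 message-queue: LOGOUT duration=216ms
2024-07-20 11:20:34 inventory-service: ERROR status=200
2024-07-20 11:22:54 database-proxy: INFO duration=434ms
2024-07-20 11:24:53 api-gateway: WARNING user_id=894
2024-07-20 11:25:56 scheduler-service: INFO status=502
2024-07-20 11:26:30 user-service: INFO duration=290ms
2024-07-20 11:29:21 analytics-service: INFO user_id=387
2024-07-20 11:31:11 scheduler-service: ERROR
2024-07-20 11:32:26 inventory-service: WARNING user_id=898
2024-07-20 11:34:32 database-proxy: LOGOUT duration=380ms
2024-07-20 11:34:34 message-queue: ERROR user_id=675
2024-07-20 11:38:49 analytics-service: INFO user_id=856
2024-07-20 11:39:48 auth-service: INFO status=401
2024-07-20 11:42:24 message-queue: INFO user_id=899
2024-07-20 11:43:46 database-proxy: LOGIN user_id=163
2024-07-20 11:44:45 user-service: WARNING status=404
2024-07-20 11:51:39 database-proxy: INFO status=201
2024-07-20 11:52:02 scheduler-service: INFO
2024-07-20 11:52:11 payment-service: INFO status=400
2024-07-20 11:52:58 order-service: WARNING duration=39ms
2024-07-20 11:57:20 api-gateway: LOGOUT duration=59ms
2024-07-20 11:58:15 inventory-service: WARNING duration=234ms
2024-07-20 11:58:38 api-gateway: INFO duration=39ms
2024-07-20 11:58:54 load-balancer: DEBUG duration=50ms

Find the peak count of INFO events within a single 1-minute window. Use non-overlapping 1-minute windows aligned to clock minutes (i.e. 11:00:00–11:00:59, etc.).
2

To find the burst window:

1. Divide the log period into non-overlapping 1-minute windows starting at 11:00
2. Count INFO events in each window
3. Find the window with maximum count
4. Maximum events in a window: 2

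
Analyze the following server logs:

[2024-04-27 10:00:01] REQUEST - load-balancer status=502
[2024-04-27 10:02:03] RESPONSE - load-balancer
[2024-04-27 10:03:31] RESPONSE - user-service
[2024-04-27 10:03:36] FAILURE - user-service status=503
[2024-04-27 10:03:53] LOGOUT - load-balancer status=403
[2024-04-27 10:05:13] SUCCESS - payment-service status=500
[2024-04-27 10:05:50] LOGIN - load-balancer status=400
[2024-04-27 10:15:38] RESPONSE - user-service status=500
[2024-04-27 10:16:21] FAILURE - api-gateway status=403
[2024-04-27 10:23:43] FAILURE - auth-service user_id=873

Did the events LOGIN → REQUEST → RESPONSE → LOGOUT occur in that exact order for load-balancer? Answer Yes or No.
No

To verify sequence order:

1. Find all events in sequence LOGIN → REQUEST → RESPONSE → LOGOUT for load-balancer
2. Extract their timestamps
3. Check if timestamps are in ascending order
4. Result: No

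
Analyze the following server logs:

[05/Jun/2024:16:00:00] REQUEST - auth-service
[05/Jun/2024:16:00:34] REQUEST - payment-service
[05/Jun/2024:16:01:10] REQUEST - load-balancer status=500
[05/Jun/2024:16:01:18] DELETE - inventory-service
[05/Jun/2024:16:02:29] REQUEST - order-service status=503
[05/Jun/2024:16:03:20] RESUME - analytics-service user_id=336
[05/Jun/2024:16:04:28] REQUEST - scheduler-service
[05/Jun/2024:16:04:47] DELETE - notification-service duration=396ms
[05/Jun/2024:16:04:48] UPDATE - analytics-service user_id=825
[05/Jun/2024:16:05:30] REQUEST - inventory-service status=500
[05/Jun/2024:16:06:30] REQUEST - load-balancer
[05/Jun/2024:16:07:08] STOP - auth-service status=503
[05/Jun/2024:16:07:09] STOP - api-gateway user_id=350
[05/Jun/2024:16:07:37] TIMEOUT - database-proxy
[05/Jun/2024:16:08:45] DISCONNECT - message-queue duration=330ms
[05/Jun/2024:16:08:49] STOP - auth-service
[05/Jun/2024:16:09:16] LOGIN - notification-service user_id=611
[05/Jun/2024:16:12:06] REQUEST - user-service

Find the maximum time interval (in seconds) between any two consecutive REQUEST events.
336

To find the longest gap:

1. Extract all REQUEST events in chronological order
2. Calculate time differences between consecutive events
3. Find the maximum difference
4. Longest gap: 336 seconds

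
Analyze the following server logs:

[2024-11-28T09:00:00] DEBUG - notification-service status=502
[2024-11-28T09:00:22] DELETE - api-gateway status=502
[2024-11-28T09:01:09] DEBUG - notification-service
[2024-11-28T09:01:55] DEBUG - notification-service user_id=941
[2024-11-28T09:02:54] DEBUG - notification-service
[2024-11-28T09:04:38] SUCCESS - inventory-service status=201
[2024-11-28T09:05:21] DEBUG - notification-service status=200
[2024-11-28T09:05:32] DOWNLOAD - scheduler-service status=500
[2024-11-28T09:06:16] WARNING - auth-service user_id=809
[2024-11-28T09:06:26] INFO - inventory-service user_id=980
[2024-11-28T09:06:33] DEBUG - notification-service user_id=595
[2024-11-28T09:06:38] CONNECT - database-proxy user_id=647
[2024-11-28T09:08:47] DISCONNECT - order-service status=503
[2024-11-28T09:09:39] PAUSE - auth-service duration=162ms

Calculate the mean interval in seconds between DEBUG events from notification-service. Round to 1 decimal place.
78.6

To calculate average interval:

1. Find all DEBUG events for notification-service in order
2. Calculate time gaps between consecutive events
3. Compute mean of gaps: 393 / 5 = 78.6 seconds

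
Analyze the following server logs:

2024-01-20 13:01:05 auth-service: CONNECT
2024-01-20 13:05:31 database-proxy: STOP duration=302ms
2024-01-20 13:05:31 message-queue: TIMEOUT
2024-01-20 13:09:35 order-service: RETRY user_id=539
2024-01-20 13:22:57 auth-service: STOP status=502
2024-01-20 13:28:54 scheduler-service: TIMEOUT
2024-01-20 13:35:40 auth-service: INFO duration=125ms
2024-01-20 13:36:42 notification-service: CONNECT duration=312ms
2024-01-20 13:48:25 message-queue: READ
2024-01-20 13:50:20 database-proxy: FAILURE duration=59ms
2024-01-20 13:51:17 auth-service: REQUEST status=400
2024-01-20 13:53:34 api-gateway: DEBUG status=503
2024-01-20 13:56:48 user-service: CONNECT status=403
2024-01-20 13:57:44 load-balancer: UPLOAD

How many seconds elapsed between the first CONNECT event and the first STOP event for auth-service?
1312

To find the time between events:

1. Locate the first CONNECT event for auth-service: 2024-01-20 13:01:05
2. Locate the first STOP event for auth-service: 2024-01-20 13:22:57
3. Calculate the difference: 2024-01-20 13:22:57 - 2024-01-20 13:01:05 = 1312 seconds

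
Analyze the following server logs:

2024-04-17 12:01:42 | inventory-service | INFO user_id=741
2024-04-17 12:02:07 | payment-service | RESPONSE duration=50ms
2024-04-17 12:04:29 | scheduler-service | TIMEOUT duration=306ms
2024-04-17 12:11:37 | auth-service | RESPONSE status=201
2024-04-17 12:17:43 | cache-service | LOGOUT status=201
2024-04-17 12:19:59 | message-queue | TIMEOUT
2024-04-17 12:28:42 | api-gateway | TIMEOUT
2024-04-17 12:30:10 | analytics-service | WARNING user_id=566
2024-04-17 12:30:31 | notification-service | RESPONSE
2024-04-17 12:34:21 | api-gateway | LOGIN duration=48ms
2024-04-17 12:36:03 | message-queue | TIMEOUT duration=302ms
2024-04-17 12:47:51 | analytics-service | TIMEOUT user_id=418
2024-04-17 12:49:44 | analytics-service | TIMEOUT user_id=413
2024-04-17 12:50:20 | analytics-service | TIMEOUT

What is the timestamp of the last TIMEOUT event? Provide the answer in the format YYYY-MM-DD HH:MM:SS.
2024-04-17 12:50:20

To find the last event:

1. Filter for all TIMEOUT events
2. Sort by timestamp
3. Select the last one
4. Timestamp: 2024-04-17 12:50:20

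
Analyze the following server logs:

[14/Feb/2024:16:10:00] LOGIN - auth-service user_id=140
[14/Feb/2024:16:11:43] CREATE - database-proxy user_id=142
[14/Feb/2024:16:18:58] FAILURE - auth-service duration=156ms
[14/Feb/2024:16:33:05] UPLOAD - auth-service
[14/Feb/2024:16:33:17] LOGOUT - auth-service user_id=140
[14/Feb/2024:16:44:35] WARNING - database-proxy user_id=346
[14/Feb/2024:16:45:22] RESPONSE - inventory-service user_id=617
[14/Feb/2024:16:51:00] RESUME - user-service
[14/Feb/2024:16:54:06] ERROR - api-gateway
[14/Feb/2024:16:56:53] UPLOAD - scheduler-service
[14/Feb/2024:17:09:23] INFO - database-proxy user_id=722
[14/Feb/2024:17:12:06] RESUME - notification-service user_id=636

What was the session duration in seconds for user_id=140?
1397

To calculate session duration:

1. Find LOGIN event for user_id=140: 14/Feb/2024:16:10:00
2. Find LOGOUT event for user_id=140: 14/Feb/2024:16:33:17
3. Session duration: 14/Feb/2024:16:33:17 - 14/Feb/2024:16:10:00 = 1397 seconds (23 minutes)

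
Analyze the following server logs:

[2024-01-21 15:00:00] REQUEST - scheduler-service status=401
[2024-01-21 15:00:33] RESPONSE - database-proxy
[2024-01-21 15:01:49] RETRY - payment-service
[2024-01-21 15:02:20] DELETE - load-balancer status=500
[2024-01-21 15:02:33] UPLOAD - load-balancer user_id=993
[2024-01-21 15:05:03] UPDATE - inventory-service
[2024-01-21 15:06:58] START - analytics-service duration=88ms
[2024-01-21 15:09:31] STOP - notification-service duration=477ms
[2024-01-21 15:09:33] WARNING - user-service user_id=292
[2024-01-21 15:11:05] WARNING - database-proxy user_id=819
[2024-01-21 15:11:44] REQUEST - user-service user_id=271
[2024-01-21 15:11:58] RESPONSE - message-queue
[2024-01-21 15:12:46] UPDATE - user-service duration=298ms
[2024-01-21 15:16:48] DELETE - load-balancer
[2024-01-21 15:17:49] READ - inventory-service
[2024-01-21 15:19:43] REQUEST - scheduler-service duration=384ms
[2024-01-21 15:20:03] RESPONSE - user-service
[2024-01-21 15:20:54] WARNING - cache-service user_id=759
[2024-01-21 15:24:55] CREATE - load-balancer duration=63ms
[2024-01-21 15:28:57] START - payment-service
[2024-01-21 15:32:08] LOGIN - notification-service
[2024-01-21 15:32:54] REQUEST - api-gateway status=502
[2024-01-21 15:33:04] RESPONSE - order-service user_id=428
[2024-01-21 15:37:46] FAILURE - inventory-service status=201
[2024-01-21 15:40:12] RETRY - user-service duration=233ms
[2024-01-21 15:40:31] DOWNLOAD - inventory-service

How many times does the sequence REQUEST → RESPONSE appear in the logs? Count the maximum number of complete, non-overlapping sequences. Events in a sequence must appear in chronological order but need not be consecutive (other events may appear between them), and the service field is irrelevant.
4

To count sequences:

1. Look for pattern: REQUEST → RESPONSE
2. Greedily scan the log in chronological order, matching each sequence element in turn (ignoring service)
3. Each time the full pattern completes, increment the count and restart matching from the next event
4. Complete non-overlapping sequences found: 4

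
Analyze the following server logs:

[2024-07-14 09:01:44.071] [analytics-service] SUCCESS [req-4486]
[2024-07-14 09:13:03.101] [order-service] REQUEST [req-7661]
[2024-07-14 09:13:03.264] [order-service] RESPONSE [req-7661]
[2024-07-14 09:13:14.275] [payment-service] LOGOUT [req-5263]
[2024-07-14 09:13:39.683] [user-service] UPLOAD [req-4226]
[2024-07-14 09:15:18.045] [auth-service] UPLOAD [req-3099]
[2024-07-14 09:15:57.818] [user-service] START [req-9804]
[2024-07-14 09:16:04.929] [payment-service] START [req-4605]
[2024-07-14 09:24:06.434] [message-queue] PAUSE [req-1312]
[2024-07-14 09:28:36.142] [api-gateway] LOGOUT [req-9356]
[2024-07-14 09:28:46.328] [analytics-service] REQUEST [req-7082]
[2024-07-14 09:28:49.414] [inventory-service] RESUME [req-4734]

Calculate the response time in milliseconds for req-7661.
163

To calculate latency:

1. Find REQUEST with id req-7661: 2024-07-14 09:13:03.101
2. Find RESPONSE with id req-7661: 2024-07-14 09:13:03.264
3. Latency: 2024-07-14 09:13:03.264 - 2024-07-14 09:13:03.101 = 163ms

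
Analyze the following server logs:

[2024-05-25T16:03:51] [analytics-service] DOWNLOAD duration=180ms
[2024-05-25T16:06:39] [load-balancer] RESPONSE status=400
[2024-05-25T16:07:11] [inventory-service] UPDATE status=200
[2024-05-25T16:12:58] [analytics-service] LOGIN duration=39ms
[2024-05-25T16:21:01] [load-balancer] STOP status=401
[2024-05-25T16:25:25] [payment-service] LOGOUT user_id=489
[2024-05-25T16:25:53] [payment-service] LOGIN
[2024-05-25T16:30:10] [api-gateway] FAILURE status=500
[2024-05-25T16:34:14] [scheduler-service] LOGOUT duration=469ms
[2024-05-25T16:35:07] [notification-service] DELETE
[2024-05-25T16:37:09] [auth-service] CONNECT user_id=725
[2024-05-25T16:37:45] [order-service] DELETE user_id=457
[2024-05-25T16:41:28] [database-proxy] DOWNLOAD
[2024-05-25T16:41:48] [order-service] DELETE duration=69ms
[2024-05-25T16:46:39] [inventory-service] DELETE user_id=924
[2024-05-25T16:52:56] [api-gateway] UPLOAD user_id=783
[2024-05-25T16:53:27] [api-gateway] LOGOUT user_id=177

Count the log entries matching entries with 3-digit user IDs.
6

To find matching entries:

1. Pattern to match: entries with 3-digit user IDs
2. Scan each log entry for the pattern
3. Count matches: 6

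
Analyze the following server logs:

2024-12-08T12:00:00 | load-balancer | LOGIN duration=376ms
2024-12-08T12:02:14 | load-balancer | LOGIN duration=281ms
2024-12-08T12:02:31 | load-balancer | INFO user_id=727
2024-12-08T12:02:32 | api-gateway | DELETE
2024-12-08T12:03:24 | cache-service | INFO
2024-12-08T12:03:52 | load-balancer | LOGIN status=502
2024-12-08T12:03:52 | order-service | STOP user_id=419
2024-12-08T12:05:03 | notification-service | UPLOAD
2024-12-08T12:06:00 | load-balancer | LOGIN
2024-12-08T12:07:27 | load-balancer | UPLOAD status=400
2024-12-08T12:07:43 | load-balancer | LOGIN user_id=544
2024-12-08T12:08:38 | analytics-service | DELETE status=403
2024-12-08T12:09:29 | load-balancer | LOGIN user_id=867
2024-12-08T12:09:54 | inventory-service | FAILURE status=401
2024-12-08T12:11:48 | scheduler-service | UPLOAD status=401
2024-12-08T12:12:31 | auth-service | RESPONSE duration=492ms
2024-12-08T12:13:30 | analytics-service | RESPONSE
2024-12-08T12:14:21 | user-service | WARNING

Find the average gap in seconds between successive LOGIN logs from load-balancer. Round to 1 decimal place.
113.8

To calculate average interval:

1. Find all LOGIN events for load-balancer in order
2. Calculate time gaps between consecutive events
3. Compute mean of gaps: 569 / 5 = 113.8 seconds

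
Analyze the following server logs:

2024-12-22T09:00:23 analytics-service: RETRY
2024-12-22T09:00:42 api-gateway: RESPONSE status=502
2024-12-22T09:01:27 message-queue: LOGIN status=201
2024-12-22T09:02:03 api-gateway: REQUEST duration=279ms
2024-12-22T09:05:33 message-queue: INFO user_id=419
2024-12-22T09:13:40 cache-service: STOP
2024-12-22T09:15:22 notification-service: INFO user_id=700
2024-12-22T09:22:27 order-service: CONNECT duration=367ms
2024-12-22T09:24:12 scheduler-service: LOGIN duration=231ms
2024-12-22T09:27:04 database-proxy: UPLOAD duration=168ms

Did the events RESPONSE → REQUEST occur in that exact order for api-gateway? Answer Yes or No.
Yes

To verify sequence order:

1. Find all events in sequence RESPONSE → REQUEST for api-gateway
2. Extract their timestamps
3. Check if timestamps are in ascending order
4. Result: Yes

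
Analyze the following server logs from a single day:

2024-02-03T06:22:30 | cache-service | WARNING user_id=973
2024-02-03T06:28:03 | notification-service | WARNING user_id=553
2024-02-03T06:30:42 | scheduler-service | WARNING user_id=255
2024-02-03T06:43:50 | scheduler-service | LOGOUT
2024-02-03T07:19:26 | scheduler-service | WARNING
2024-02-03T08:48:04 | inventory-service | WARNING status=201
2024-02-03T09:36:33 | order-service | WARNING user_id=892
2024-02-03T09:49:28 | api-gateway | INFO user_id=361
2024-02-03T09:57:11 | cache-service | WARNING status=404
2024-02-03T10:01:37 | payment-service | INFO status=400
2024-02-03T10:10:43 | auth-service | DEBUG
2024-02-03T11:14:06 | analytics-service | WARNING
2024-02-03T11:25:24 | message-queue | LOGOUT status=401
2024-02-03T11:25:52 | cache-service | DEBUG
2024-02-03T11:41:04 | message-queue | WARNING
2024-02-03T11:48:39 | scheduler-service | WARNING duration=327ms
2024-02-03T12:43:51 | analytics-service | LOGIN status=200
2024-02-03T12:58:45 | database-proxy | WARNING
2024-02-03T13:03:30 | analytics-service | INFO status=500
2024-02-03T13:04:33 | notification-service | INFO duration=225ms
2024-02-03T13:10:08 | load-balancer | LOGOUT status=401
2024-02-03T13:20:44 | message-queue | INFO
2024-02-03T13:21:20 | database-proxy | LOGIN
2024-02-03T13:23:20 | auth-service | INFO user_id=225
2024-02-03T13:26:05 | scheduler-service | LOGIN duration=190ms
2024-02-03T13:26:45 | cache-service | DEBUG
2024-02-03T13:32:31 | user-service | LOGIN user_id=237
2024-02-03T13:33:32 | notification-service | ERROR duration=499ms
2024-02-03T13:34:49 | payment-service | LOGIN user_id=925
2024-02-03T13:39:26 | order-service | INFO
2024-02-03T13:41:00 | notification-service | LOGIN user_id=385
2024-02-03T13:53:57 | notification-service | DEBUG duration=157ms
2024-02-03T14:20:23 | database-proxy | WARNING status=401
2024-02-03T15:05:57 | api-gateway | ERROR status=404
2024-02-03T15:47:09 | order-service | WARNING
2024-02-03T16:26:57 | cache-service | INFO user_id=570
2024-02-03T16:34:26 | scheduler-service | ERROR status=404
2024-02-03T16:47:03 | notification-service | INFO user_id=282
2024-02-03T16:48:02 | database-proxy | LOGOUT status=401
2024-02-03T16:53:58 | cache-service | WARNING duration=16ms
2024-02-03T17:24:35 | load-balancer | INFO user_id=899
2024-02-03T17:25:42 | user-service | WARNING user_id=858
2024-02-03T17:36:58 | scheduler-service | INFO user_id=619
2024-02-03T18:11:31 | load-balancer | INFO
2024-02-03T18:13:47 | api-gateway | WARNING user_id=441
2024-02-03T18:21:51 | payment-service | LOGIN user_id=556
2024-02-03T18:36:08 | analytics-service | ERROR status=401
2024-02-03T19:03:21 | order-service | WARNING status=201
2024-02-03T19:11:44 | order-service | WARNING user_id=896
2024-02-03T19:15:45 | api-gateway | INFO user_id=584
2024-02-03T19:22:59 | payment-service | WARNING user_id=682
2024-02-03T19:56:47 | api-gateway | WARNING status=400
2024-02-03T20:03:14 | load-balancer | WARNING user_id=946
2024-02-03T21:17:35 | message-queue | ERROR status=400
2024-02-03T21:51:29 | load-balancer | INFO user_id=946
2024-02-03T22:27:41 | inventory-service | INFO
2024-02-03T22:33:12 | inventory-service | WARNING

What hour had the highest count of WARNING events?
19

To find the peak hour:

1. Group all WARNING events by hour
2. Count events in each hour
3. Find hour with maximum count
4. Peak hour: 19 (with 4 events)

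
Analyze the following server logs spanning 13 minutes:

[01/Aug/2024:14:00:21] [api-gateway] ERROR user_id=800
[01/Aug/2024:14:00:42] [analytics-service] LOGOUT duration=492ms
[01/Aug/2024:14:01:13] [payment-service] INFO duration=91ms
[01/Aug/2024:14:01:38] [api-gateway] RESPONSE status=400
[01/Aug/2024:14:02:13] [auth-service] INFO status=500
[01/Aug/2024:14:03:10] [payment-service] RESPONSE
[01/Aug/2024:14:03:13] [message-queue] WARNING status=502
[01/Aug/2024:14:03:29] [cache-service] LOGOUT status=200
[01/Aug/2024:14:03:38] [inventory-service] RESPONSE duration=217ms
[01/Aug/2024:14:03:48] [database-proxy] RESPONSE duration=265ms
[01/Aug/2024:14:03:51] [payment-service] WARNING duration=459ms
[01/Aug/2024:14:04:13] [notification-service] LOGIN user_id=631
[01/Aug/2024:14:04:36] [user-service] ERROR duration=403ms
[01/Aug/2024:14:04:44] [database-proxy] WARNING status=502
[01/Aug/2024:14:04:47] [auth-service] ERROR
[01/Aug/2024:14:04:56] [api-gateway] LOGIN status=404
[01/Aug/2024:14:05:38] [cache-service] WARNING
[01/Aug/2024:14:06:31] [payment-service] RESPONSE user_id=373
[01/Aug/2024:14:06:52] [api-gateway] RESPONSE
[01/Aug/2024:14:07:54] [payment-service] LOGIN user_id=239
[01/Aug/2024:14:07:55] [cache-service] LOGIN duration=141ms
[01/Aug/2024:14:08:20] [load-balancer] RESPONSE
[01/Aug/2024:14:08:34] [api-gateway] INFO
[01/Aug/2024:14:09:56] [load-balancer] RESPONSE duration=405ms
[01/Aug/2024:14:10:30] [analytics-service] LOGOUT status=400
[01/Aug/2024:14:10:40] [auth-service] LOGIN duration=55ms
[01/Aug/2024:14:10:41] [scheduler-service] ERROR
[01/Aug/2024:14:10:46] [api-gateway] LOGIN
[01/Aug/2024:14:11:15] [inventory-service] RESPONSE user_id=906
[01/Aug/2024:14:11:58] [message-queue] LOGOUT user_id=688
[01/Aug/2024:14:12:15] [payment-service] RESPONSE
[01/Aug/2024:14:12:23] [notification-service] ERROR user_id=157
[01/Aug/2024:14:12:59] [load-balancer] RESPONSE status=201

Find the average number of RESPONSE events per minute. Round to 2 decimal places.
0.85

To calculate the rate:

1. Count total RESPONSE events: 11
2. Total time period: 13 minutes
3. Rate = 11 / 13 = 0.85 events per minute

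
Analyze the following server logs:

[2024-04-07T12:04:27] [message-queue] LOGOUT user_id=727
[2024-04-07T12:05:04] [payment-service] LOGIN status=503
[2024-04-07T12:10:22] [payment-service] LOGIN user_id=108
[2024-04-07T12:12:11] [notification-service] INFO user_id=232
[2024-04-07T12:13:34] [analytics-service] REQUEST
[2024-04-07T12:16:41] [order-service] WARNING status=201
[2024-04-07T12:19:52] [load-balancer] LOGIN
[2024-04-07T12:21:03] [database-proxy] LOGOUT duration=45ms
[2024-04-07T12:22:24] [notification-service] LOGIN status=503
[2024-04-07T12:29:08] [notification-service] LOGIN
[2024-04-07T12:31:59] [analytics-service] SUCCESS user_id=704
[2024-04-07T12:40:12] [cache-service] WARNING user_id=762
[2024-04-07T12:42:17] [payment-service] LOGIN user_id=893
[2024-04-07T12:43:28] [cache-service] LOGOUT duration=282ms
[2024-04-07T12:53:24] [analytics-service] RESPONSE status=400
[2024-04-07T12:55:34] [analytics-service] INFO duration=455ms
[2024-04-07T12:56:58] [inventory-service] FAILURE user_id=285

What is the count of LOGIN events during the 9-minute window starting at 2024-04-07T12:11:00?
1

To count events in the time window:

1. Window boundaries: 2024-04-07T12:11:00 to 2024-04-07T12:20:00
2. Filter for LOGIN events within this window
3. Count matching events: 1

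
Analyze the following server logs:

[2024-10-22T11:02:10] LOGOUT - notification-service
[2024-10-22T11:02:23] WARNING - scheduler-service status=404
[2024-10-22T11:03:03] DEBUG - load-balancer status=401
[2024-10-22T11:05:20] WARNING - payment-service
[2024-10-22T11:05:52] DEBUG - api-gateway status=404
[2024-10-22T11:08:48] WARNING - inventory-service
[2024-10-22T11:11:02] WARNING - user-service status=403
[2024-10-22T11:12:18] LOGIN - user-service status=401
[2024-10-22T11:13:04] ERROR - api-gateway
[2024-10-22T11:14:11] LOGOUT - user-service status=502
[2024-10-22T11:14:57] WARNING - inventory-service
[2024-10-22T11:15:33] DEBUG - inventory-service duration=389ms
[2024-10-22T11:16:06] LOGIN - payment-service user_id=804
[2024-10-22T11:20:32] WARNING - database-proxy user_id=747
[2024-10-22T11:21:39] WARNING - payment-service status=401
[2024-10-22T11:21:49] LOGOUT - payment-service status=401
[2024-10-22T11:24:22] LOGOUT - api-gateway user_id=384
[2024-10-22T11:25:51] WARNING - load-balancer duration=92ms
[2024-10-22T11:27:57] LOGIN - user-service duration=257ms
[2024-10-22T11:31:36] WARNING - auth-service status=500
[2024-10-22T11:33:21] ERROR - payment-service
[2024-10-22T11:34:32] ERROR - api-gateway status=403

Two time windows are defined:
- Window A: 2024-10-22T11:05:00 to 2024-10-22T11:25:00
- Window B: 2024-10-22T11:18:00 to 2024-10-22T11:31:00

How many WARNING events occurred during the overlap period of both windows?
2

To find overlap events:

1. Window A: 2024-10-22T11:05:00 to 2024-10-22T11:25:00
2. Window B: 2024-10-22T11:18:00 to 2024-10-22T11:31:00
3. Overlap period: 2024-10-22T11:18:00 to 2024-10-22T11:25:00
4. Count WARNING events in overlap: 2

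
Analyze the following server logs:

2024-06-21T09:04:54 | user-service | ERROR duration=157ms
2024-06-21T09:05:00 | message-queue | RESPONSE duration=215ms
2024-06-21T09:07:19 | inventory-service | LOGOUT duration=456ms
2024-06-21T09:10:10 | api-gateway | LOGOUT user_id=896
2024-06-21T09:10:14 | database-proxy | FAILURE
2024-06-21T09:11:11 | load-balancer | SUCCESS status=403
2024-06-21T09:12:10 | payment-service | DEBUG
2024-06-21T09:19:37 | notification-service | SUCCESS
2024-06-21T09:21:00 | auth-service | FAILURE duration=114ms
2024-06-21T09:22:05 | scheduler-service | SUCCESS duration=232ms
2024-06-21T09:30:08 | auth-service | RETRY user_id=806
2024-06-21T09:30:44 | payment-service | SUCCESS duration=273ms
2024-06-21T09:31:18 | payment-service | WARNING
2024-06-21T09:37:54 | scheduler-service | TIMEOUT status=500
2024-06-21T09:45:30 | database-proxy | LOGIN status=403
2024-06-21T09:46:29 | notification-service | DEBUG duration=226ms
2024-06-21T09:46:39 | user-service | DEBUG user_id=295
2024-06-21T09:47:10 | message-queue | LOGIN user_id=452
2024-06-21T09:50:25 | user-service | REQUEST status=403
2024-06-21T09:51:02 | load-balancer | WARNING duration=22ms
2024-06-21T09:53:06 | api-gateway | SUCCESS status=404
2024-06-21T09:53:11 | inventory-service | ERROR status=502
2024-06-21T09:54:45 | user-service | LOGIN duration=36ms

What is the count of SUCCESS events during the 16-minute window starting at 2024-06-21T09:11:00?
3

To count events in the time window:

1. Window boundaries: 2024-06-21T09:11:00 to 2024-06-21T09:27:00
2. Filter for SUCCESS events within this window
3. Count matching events: 3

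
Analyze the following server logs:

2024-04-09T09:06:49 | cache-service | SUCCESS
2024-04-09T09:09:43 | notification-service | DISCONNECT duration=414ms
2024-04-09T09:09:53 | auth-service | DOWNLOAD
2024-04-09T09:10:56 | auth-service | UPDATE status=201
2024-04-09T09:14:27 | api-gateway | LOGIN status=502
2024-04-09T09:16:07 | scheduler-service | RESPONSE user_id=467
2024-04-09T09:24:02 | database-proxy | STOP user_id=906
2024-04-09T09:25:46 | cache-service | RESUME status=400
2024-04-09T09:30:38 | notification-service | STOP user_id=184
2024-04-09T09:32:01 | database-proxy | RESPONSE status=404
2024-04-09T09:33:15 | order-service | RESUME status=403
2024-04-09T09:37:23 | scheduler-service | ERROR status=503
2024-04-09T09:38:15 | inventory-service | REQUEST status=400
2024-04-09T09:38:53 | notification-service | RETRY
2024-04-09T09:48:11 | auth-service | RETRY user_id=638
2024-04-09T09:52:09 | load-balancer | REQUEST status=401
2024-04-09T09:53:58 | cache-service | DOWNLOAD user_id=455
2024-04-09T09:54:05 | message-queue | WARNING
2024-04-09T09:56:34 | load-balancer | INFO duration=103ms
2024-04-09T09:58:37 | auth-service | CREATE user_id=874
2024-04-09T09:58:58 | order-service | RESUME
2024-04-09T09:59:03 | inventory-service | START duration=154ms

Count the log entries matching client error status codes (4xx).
5

To find matching entries:

1. Pattern to match: client error status codes (4xx)
2. Scan each log entry for the pattern
3. Count matches: 5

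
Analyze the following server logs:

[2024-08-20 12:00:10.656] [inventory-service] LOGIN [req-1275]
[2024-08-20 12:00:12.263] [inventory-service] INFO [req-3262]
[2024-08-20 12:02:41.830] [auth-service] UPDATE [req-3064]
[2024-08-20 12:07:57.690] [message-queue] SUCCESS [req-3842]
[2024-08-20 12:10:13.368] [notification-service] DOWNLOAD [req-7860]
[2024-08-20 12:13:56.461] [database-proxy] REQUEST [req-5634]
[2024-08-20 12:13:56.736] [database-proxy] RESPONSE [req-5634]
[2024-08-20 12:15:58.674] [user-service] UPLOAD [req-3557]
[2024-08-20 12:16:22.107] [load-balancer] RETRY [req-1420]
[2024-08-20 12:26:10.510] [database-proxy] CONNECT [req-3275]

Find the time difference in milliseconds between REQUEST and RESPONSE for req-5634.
275

To calculate latency:

1. Find REQUEST with id req-5634: 2024-08-20 12:13:56.461
2. Find RESPONSE with id req-5634: 2024-08-20 12:13:56.736
3. Latency: 2024-08-20 12:13:56.736 - 2024-08-20 12:13:56.461 = 275ms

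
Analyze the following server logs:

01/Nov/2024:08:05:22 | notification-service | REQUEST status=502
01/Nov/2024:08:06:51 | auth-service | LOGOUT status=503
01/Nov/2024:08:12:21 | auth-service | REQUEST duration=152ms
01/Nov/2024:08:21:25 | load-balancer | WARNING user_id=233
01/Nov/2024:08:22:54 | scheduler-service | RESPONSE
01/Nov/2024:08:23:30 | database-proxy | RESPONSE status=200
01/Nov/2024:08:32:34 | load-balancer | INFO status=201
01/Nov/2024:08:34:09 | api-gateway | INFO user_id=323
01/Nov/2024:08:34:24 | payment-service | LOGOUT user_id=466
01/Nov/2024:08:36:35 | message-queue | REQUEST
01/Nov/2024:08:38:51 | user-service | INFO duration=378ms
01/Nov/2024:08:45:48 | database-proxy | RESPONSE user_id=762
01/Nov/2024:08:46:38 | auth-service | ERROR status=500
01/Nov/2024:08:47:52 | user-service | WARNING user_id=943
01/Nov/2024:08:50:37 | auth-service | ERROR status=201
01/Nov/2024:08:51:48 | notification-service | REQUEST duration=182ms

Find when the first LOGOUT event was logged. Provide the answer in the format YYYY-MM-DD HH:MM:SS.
2024-11-01 08:06:51

To find the first event:

1. Filter for all LOGOUT events
2. Sort by timestamp
3. Select the first one
4. Timestamp: 2024-11-01 08:06:51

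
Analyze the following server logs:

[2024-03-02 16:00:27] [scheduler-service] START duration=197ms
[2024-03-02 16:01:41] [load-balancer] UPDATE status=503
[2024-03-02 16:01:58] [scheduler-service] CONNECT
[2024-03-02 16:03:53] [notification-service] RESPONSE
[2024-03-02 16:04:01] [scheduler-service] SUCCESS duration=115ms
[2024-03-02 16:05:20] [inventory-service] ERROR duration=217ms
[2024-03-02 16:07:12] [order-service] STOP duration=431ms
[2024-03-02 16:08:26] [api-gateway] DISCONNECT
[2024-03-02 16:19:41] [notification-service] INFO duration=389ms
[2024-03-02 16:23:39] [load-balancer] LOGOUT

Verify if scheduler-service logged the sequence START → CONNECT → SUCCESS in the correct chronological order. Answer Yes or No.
Yes

To verify sequence order:

1. Find all events in sequence START → CONNECT → SUCCESS for scheduler-service
2. Extract their timestamps
3. Check if timestamps are in ascending order
4. Result: Yes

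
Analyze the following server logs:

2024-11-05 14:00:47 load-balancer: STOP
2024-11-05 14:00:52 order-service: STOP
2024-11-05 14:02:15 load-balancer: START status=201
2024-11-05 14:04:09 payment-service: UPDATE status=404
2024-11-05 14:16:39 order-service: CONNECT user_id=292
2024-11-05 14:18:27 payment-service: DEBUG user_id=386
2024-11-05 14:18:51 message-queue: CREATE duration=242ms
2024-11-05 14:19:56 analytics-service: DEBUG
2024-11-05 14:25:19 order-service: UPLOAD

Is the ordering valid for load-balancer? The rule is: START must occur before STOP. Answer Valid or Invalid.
Invalid

To validate ordering:

1. Required order: START → STOP
2. Rule: START must occur before STOP
3. Check actual order of events for load-balancer
4. Result: Invalid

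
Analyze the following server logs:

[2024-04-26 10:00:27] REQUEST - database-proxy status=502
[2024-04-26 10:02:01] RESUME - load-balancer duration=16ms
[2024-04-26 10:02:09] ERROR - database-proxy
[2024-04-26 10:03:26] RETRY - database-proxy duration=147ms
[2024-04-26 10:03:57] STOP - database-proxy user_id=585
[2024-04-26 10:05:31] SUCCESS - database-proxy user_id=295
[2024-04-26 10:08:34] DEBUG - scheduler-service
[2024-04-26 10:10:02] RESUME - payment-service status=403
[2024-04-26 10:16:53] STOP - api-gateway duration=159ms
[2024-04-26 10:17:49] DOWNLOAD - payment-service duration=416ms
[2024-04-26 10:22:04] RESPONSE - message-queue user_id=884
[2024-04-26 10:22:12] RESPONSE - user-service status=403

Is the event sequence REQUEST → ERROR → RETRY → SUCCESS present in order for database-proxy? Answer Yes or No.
Yes

To verify sequence order:

1. Find all events in sequence REQUEST → ERROR → RETRY → SUCCESS for database-proxy
2. Extract their timestamps
3. Check if timestamps are in ascending order
4. Result: Yes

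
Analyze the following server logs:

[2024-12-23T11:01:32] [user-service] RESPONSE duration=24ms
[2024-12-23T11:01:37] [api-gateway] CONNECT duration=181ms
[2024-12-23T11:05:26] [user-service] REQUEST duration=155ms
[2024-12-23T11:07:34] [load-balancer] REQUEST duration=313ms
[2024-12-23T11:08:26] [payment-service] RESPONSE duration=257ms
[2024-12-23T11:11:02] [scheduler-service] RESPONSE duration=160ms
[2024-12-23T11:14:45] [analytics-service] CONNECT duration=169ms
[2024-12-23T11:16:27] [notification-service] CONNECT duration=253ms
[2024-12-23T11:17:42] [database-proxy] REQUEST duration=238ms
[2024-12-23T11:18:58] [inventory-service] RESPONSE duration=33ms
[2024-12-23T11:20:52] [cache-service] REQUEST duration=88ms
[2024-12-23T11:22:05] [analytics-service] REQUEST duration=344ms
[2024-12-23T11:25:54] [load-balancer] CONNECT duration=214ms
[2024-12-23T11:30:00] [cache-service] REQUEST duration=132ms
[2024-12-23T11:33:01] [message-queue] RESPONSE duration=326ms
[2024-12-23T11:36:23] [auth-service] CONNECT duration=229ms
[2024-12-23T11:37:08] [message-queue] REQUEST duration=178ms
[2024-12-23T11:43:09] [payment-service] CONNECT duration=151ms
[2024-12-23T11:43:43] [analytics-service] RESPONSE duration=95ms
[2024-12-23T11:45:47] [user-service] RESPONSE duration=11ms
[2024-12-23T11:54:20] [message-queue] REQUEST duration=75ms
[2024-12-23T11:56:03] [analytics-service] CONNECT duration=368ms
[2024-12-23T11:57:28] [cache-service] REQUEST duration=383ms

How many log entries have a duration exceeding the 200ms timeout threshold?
10

To count timeouts:

1. Threshold: 200ms
2. Extract duration from each log entry
3. Count entries where duration > 200
4. Timeout count: 10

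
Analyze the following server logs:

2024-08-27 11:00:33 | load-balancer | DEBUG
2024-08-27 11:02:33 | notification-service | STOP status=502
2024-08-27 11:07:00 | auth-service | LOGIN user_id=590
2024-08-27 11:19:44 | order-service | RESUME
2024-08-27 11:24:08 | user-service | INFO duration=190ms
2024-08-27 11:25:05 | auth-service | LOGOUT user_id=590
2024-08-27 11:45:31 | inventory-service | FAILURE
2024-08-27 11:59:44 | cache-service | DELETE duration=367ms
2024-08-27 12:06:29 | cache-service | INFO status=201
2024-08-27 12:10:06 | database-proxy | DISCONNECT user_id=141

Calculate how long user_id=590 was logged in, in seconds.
1085

To calculate session duration:

1. Find LOGIN event for user_id=590: 2024-08-27 11:07:00
2. Find LOGOUT event for user_id=590: 2024-08-27 11:25:05
3. Session duration: 2024-08-27 11:25:05 - 2024-08-27 11:07:00 = 1085 seconds (18 minutes)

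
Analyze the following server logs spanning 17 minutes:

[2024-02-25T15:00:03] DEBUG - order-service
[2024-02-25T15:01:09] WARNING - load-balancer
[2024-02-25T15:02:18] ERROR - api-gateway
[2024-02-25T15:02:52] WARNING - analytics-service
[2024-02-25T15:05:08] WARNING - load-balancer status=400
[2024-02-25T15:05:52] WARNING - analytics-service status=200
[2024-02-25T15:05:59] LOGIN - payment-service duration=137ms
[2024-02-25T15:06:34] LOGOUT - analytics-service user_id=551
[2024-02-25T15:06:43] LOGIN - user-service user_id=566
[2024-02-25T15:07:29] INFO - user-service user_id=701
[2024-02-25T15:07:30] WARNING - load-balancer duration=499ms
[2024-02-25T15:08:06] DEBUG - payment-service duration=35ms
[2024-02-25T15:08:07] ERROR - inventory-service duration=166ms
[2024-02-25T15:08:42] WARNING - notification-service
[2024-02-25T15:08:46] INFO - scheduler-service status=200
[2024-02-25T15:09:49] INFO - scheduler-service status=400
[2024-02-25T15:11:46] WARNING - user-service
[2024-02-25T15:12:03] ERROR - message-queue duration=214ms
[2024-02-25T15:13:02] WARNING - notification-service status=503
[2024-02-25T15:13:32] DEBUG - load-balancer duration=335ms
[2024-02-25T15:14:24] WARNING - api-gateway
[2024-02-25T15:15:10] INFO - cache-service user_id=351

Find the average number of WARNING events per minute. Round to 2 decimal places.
0.53

To calculate the rate:

1. Count total WARNING events: 9
2. Total time period: 17 minutes
3. Rate = 9 / 17 = 0.53 events per minute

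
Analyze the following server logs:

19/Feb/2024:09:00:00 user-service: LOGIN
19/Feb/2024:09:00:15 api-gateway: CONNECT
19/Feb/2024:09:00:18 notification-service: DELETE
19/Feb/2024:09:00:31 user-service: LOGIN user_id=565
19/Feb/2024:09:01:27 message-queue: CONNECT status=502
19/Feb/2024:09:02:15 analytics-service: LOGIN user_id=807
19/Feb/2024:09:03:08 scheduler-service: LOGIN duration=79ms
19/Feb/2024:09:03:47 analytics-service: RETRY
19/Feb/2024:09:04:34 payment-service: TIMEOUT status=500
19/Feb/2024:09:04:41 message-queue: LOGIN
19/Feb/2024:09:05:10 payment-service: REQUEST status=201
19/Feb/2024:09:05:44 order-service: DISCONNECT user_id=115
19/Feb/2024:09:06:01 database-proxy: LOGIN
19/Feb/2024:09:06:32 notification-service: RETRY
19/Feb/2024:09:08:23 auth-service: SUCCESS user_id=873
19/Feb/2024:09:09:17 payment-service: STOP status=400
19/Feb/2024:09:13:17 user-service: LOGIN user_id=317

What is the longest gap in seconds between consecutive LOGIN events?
436

To find the longest gap:

1. Extract all LOGIN events in chronological order
2. Calculate time differences between consecutive events
3. Find the maximum difference
4. Longest gap: 436 seconds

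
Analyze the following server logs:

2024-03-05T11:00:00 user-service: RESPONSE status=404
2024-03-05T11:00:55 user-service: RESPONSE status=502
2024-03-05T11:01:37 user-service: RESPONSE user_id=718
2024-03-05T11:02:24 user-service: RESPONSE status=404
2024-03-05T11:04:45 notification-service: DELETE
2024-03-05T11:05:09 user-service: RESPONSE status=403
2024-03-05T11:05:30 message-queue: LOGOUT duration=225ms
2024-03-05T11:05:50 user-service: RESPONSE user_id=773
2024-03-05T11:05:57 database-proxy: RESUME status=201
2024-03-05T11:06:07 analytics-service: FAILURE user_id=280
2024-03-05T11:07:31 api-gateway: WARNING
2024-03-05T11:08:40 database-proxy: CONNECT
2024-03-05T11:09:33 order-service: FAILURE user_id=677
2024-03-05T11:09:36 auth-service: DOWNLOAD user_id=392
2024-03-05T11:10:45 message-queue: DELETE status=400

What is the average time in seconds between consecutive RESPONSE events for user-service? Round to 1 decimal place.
70.0

To calculate average interval:

1. Find all RESPONSE events for user-service in order
2. Calculate time gaps between consecutive events
3. Compute mean of gaps: 350 / 5 = 70.0 seconds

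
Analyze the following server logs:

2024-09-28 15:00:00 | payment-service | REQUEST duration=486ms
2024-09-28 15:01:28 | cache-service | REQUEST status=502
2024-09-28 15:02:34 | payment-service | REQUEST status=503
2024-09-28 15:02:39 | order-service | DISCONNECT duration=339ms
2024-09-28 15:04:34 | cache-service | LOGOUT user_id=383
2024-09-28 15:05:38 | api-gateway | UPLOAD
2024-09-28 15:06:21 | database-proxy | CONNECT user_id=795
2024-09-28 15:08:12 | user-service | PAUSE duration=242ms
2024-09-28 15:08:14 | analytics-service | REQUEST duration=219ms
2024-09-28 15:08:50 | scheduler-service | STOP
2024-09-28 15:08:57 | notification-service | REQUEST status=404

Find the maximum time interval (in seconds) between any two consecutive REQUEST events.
340

To find the longest gap:

1. Extract all REQUEST events in chronological order
2. Calculate time differences between consecutive events
3. Find the maximum difference
4. Longest gap: 340 seconds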